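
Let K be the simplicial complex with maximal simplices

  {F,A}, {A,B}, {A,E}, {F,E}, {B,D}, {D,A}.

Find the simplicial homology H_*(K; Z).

Order the vertices as A < B < D < E < F. Listing each simplex with vertices in this order, K has dimension 1 with simplices:

  0-simplices (5): A, B, D, E, F
  1-simplices (6): AB, AD, AE, AF, BD, EF

giving chain groups C_0 ≅ Z^5, C_1 ≅ Z^6.

The boundary map ∂_1: C_1 → C_0 is given by ∂[p,q] = [q] − [p]. For instance
  ∂AD = D − A.
The 5×6 boundary matrix has rank 4 and Smith normal form diag(1,1,1,1).

Now H_k = ker ∂_k / im ∂_{k+1}, so:

  H_0: rank C_0 − rank ∂_1 = 5 − 4 = 1, and the invariant factors of ∂_1 are all 1, so H_0 = Z.
  H_1: rank ker ∂_1 − rank ∂_2 = (6 − 4) − 0 = 2, and there is no ∂_2, so H_1 = Z^2.

H_0 ≅ Z,  H_1 ≅ Z^2.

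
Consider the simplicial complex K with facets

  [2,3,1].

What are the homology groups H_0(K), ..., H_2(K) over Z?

Fix the vertex order 1 < 2 < 3 and write every simplex with vertices in increasing order. Then dim K = 2 and the simplices of K are:

  0-simplices (3): [1], [2], [3]
  1-simplices (3): [1,2], [1,3], [2,3]
  2-simplices (1): [1,2,3]

giving chain groups C_0 ≅ Z^3, C_1 ≅ Z^3, C_2 ≅ Z^1.

Boundary ∂_1: C_1 → C_0 is given by ∂[p,q] = [q] − [p]. For instance
  ∂[1,3] = [3] − [1].
The resulting 3×3 matrix has rank 2, and its Smith normal form has invariant factors (1,1).

The boundary map ∂_2: C_2 → C_1 acts by ∂[p,q,r] = [q,r] − [p,r] + [p,q]. For instance
  ∂[1,2,3] = [2,3] − [1,3] + [1,2].
As a 3×1 matrix over Z this has rank 1, with invariant factors (1).

Now H_k = ker ∂_k / im ∂_{k+1}, so:

  H_0: rank C_0 − rank ∂_1 = 3 − 2 = 1, and the invariant factors of ∂_1 are all 1, so H_0 = Z.
  H_1: rank ker ∂_1 − rank ∂_2 = (3 − 2) − 1 = 0, and the invariant factors of ∂_2 are all 1, so H_1 = 0.
  H_2: rank ker ∂_2 − rank ∂_3 = (1 − 1) − 0 = 0, and there is no ∂_3, so H_2 = 0.

H_0 ≅ Z,  H_1 = 0,  H_2 = 0.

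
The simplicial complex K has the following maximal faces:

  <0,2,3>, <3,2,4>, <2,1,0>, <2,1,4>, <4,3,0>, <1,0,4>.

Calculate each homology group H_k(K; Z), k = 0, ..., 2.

H_0 ≅ Z,  H_1 = 0,  H_2 ≅ Z.

K has 5 vertices, 9 edges, 6 triangles.
rank ∂_0 = 0, rank ∂_1 = 4 ⇒ b_0 = 5 − 0 − 4 = 1; all invariant factors of ∂_1 are 1 so no torsion. So H_0 = Z.
rank ∂_1 = 4, rank ∂_2 = 5 ⇒ b_1 = 9 − 4 − 5 = 0; all invariant factors of ∂_2 are 1 so no torsion. So H_1 = 0.
rank ∂_2 = 5, rank ∂_3 = 0 ⇒ b_2 = 6 − 5 − 0 = 1. So H_2 = Z.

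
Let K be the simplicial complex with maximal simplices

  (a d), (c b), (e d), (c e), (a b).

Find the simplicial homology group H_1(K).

Order the vertices as a < b < c < d < e. Listing each simplex with vertices in this order, K has dimension 1 with simplices:

  0-simplices (5): a, b, c, d, e
  1-simplices (5): ab, ad, bc, ce, de

so the chain groups are C_0 ≅ Z^5, C_1 ≅ Z^5.

The boundary map ∂_1: C_1 → C_0 sends each edge [p,q] (with p < q) to q − p. For instance
  ∂ad = d − a.
The 5×5 boundary matrix has rank 4 and Smith normal form diag(1,1,1,1).

From H_k ≅ ker(∂_k) / im(∂_{k+1}) we obtain:

  H_1: rank ker ∂_1 − rank ∂_2 = (5 − 4) − 0 = 1, and there is no ∂_2, so H_1 ≅ Z.

H_1 = Z.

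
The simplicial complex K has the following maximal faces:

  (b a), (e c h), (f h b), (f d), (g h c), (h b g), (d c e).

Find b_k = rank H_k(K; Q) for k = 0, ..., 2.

b_0 = 1, b_1 = 1, b_2 = 0.

Fix the vertex order a < b < c < d < e < f < g < h and write every simplex with vertices in increasing order. Then dim K = 2 and the simplices of K are:

  0-simplices (8): a, b, c, d, e, f, g, h
  1-simplices (13): ab, bf, bg, bh, cd, ce, cg, ch, de, df, eh, fh, gh
  2-simplices (5): bfh, bgh, cde, ceh, cgh

Hence C_0 ≅ Z^8, C_1 ≅ Z^13, C_2 ≅ Z^5.

The boundary map ∂_1: C_1 → C_0 is given by ∂[p,q] = [q] − [p]. For instance
  ∂bg = g − b.
The resulting 8×13 matrix has rank 7, and its Smith normal form has invariant factors (1,1,1,1,1,1,1).

∂_2: C_2 → C_1 sends each 2-simplex [p,q,r] to [q,r] − [p,r] + [p,q]. For instance
  ∂bgh = gh − bh + bg,
  ∂cgh = gh − ch + cg.
The resulting 13×5 matrix has rank 5, and its Smith normal form has invariant factors (1,1,1,1,1).

Computing H_k = (kernel of ∂_k) / (image of ∂_{k+1}):

  H_0: rank C_0 − rank ∂_1 = 8 − 7 = 1, and the invariant factors of ∂_1 are all 1, so H_0 = Z.
  H_1: rank ker ∂_1 − rank ∂_2 = (13 − 7) − 5 = 1, and the invariant factors of ∂_2 are all 1, so H_1 = Z.
  H_2: rank ker ∂_2 − rank ∂_3 = (5 − 5) − 0 = 0, and there is no ∂_3, so H_2 = 0.

Hence the Betti numbers are b_0 = 1, b_1 = 1, b_2 = 0.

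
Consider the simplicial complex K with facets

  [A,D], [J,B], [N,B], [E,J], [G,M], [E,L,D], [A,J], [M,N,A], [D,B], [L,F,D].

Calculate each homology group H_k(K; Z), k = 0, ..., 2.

We work with the vertex ordering A < B < D < E < F < G < J < L < M < N. The simplices of K, each written with vertices in increasing order, are:

  0-simplices (10): A, B, D, E, F, G, J, L, M, N
  1-simplices (15): AD, AJ, AM, AN, BD, BJ, BN, DE, DF, DL, EJ, EL, FL, GM, MN
  2-simplices (3): AMN, DEL, DFL

so the chain groups are C_0 ≅ Z^10, C_1 ≅ Z^15, C_2 ≅ Z^3.

The boundary map ∂_1: C_1 → C_0 maps an edge to its endpoints' difference, ∂[p,q] = q − p. For instance
  ∂AJ = J − A.
The resulting 10×15 matrix has rank 9, and its Smith normal form has invariant factors (1,1,1,1,1,1,1,1,1).

Boundary ∂_2: C_2 → C_1 maps a triangle to the signed sum of its edges. For instance
  ∂DFL = FL − DL + DF,
  ∂AMN = MN − AN + AM.
This gives a 15×3 integer matrix of rank 3; reducing to Smith normal form yields diagonal entries (1,1,1).

From H_k ≅ ker(∂_k) / im(∂_{k+1}) we obtain:

  H_0: rank C_0 − rank ∂_1 = 10 − 9 = 1, and the invariant factors of ∂_1 are all 1, so H_0 ≅ Z.
  H_1: rank ker ∂_1 − rank ∂_2 = (15 − 9) − 3 = 3, and the invariant factors of ∂_2 are all 1, so H_1 ≅ Z^3.
  H_2: rank ker ∂_2 − rank ∂_3 = (3 − 3) − 0 = 0, and there is no ∂_3, so H_2 ≅ 0.

As a check, the Euler characteristic is 10 − 15 + 3 = -2, which agrees with 1 − 3 + 0 = -2.

H_0 ≅ Z,  H_1 ≅ Z^3,  H_2 = 0.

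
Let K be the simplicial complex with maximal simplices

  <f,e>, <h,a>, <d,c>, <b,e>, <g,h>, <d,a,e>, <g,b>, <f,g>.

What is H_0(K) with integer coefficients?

H_0 ≅ Z.

Fix the vertex order a < b < c < d < e < f < g < h and write every simplex with vertices in increasing order. Then dim K = 2 and the simplices of K are:

  0-simplices (8): a, b, c, d, e, f, g, h
  1-simplices (10): ad, ae, ah, be, bg, cd, de, ef, fg, gh
  2-simplices (1): ade

Hence C_0 ≅ Z^8, C_1 ≅ Z^10, C_2 ≅ Z^1.

∂_1: C_1 → C_0 maps an edge to its endpoints' difference, ∂[p,q] = q − p. For instance
  ∂gh = h − g.
The resulting 8×10 matrix has rank 7, and its Smith normal form has invariant factors (1,1,1,1,1,1,1).

The boundary map ∂_2: C_2 → C_1 acts by ∂[p,q,r] = [q,r] − [p,r] + [p,q]. For instance
  ∂ade = de − ae + ad.
The 10×1 boundary matrix has rank 1 and Smith normal form diag(1).

Now H_k = ker ∂_k / im ∂_{k+1}, so:

  H_0: rank C_0 − rank ∂_1 = 8 − 7 = 1, and the invariant factors of ∂_1 are all 1, so H_0 ≅ Z.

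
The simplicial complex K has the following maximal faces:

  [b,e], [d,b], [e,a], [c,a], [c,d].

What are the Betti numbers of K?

K has 5 vertices, 5 edges.
rank ∂_0 = 0, rank ∂_1 = 4 ⇒ b_0 = 5 − 0 − 4 = 1; all invariant factors of ∂_1 are 1 so no torsion. So H_0 = Z.
rank ∂_1 = 4, rank ∂_2 = 0 ⇒ b_1 = 5 − 4 − 0 = 1. So H_1 = Z.

b_0 = 1, b_1 = 1.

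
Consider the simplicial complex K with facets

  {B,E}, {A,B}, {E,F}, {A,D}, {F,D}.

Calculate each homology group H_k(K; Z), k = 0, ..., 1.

H_0 = Z,  H_1 = Z.

Order the vertices as A < B < D < E < F. Listing each simplex with vertices in this order, K has dimension 1 with simplices:

  0-simplices (5): A, B, D, E, F
  1-simplices (5): AB, AD, BE, DF, EF

giving chain groups C_0 ≅ Z^5, C_1 ≅ Z^5.

Boundary ∂_1: C_1 → C_0 maps an edge to its endpoints' difference, ∂[p,q] = q − p.
The resulting 5×5 matrix has rank 4, and its Smith normal form has invariant factors (1,1,1,1).

Reading off H_k = ker ∂_k / im ∂_{k+1}:

  H_0: rank C_0 − rank ∂_1 = 5 − 4 = 1, and the invariant factors of ∂_1 are all 1, so H_0 ≅ Z.
  H_1: rank ker ∂_1 − rank ∂_2 = (5 − 4) − 0 = 1, and there is no ∂_2, so H_1 ≅ Z.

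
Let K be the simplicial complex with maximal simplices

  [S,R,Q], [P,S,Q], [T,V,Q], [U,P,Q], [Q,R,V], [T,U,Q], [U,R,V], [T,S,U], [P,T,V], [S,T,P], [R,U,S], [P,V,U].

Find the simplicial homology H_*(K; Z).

H_0 = Z,  H_1 = Z/2,  H_2 = 0.

K has 7 vertices, 18 edges, 12 triangles.
rank ∂_0 = 0, rank ∂_1 = 6 ⇒ b_0 = 7 − 0 − 6 = 1; all invariant factors of ∂_1 are 1 so no torsion. So H_0 ≅ Z.
rank ∂_1 = 6, rank ∂_2 = 12 ⇒ b_1 = 18 − 6 − 12 = 0; ∂_2 has invariant factor(s) [2] giving torsion. So H_1 ≅ Z/2.
rank ∂_2 = 12, rank ∂_3 = 0 ⇒ b_2 = 12 − 12 − 0 = 0. So H_2 ≅ 0.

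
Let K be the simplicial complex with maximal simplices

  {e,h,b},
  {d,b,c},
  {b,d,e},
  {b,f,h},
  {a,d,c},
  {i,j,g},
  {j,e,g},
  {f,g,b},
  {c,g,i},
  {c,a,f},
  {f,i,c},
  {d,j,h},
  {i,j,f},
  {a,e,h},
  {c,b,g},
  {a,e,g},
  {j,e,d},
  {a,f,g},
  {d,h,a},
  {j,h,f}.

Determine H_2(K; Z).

K has 10 vertices, 30 edges, 20 triangles.
rank ∂_2 = 20, rank ∂_3 = 0 ⇒ b_2 = 20 − 20 − 0 = 0. So H_2 = 0.

H_2 = 0.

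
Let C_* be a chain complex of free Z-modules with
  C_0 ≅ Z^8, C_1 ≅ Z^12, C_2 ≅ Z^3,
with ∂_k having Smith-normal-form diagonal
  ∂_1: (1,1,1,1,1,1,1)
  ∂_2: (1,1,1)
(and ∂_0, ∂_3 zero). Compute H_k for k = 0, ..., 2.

H_0 = Z,  H_1 = Z^2,  H_2 = 0.

H_0: b_0 = 8 − 0 − 7 = 1; torsion from ∂_1 factors > 1: none. So H_0 = Z.
H_1: b_1 = 12 − 7 − 3 = 2; torsion from ∂_2 factors > 1: none. So H_1 = Z^2.
H_2: b_2 = 3 − 3 − 0 = 0; torsion from ∂_3 factors > 1: none. So H_2 = 0.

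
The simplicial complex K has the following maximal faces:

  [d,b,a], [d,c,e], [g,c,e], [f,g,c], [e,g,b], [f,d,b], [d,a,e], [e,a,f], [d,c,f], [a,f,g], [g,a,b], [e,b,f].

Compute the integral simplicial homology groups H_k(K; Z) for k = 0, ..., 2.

Order the vertices as a < b < c < d < e < f < g. Listing each simplex with vertices in this order, K has dimension 2 with simplices:

  0-simplices (7): a, b, c, d, e, f, g
  1-simplices (18): ab, ad, ae, af, ag, bd, be, bf, bg, cd, ce, cf, cg, de, df, ef, eg, fg
  2-simplices (12): abd, abg, ade, aef, afg, bdf, bef, beg, cde, cdf, ceg, cfg

giving chain groups C_0 ≅ Z^7, C_1 ≅ Z^18, C_2 ≅ Z^12.

Boundary ∂_1: C_1 → C_0 is given by ∂[p,q] = [q] − [p].
The 7×18 boundary matrix has rank 6 and Smith normal form diag(1,1,1,1,1,1).

∂_2: C_2 → C_1 sends each 2-simplex [p,q,r] to [q,r] − [p,r] + [p,q]. For instance
  ∂bdf = df − bf + bd,
  ∂cde = de − ce + cd.
This gives a 18×12 integer matrix of rank 12; reducing to Smith normal form yields diagonal entries (1,1,1,1,1,1,1,1,1,1,1,2).

Reading off H_k = ker ∂_k / im ∂_{k+1}:

  H_0: rank C_0 − rank ∂_1 = 7 − 6 = 1, and the invariant factors of ∂_1 are all 1, so H_0 = Z.
  H_1: rank ker ∂_1 − rank ∂_2 = (18 − 6) − 12 = 0, and ∂_2 has invariant factor 2 > 1, so H_1 = Z/2.
  H_2: rank ker ∂_2 − rank ∂_3 = (12 − 12) − 0 = 0, and there is no ∂_3, so H_2 = 0.

(K is a triangulation of the real projective plane RP^2.)

H_0 = Z,  H_1 = Z/2,  H_2 = 0.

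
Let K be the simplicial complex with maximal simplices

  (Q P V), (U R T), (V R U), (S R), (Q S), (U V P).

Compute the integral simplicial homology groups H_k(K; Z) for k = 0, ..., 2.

H_0 ≅ Z,  H_1 ≅ Z,  H_2 = 0.

Order the vertices as P < Q < R < S < T < U < V. Listing each simplex with vertices in this order, K has dimension 2 with simplices:

  0-simplices (7): P, Q, R, S, T, U, V
  1-simplices (11): PQ, PU, PV, QS, QV, RS, RT, RU, RV, TU, UV
  2-simplices (4): PQV, PUV, RTU, RUV

so the chain groups are C_0 ≅ Z^7, C_1 ≅ Z^11, C_2 ≅ Z^4.

∂_1: C_1 → C_0 sends each edge [p,q] (with p < q) to q − p. For instance
  ∂RV = V − R.
This gives a 7×11 integer matrix of rank 6; reducing to Smith normal form yields diagonal entries (1,1,1,1,1,1).

Boundary ∂_2: C_2 → C_1 maps a triangle to the signed sum of its edges. For instance
  ∂PQV = QV − PV + PQ,
  ∂RUV = UV − RV + RU.
As a 11×4 matrix over Z this has rank 4, with invariant factors (1,1,1,1).

Computing H_k = (kernel of ∂_k) / (image of ∂_{k+1}):

  H_0: rank C_0 − rank ∂_1 = 7 − 6 = 1, and the invariant factors of ∂_1 are all 1, so H_0 = Z.
  H_1: rank ker ∂_1 − rank ∂_2 = (11 − 6) − 4 = 1, and the invariant factors of ∂_2 are all 1, so H_1 = Z.
  H_2: rank ker ∂_2 − rank ∂_3 = (4 − 4) − 0 = 0, and there is no ∂_3, so H_2 = 0.

As a check, the Euler characteristic is 7 − 11 + 4 = 0, which agrees with 1 − 1 + 0 = 0.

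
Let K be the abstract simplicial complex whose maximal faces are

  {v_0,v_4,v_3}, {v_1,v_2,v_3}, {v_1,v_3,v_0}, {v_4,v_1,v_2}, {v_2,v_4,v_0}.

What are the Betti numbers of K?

b_0 = 1, b_1 = 1, b_2 = 0.

We work with the vertex ordering v_0 < v_1 < v_2 < v_3 < v_4. The simplices of K, each written with vertices in increasing order, are:

  0-simplices (5): [v_0], [v_1], [v_2], [v_3], [v_4]
  1-simplices (10): [v_0,v_1], [v_0,v_2], [v_0,v_3], [v_0,v_4], [v_1,v_2], [v_1,v_3], [v_1,v_4], [v_2,v_3], [v_2,v_4], [v_3,v_4]
  2-simplices (5): [v_0,v_1,v_3], [v_0,v_2,v_4], [v_0,v_3,v_4], [v_1,v_2,v_3], [v_1,v_2,v_4]

giving chain groups C_0 ≅ Z^5, C_1 ≅ Z^10, C_2 ≅ Z^5.

The boundary map ∂_1: C_1 → C_0 sends each edge [p,q] (with p < q) to q − p.
As a 5×10 matrix over Z this has rank 4, with invariant factors (1,1,1,1).

Boundary ∂_2: C_2 → C_1 sends each 2-simplex [p,q,r] to [q,r] − [p,r] + [p,q]. For instance
  ∂[v_1,v_2,v_4] = [v_2,v_4] − [v_1,v_4] + [v_1,v_2],
  ∂[v_0,v_1,v_3] = [v_1,v_3] − [v_0,v_3] + [v_0,v_1].
This gives a 10×5 integer matrix of rank 5; reducing to Smith normal form yields diagonal entries (1,1,1,1,1).

Computing H_k = (kernel of ∂_k) / (image of ∂_{k+1}):

  H_0: rank C_0 − rank ∂_1 = 5 − 4 = 1, and the invariant factors of ∂_1 are all 1, so H_0 = Z.
  H_1: rank ker ∂_1 − rank ∂_2 = (10 − 4) − 5 = 1, and the invariant factors of ∂_2 are all 1, so H_1 = Z.
  H_2: rank ker ∂_2 − rank ∂_3 = (5 − 5) − 0 = 0, and there is no ∂_3, so H_2 = 0.

As a check, the Euler characteristic is 5 − 10 + 5 = 0, which agrees with 1 − 1 + 0 = 0.

Hence the Betti numbers are b_0 = 1, b_1 = 1, b_2 = 0.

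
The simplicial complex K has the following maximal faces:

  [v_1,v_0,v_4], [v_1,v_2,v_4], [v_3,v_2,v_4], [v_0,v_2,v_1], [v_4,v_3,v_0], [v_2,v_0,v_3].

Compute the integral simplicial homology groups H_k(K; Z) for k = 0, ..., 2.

H_0 ≅ Z,  H_1 = 0,  H_2 ≅ Z.

Order the vertices as v_0 < v_1 < v_2 < v_3 < v_4. Listing each simplex with vertices in this order, K has dimension 2 with simplices:

  0-simplices (5): [v_0], [v_1], [v_2], [v_3], [v_4]
  1-simplices (9): [v_0,v_1], [v_0,v_2], [v_0,v_3], [v_0,v_4], [v_1,v_2], [v_1,v_4], [v_2,v_3], [v_2,v_4], [v_3,v_4]
  2-simplices (6): [v_0,v_1,v_2], [v_0,v_1,v_4], [v_0,v_2,v_3], [v_0,v_3,v_4], [v_1,v_2,v_4], [v_2,v_3,v_4]

Hence C_0 ≅ Z^5, C_1 ≅ Z^9, C_2 ≅ Z^6.

Boundary ∂_1: C_1 → C_0 is given by ∂[p,q] = [q] − [p].
As a 5×9 matrix over Z this has rank 4, with invariant factors (1,1,1,1).

The boundary map ∂_2: C_2 → C_1 acts by ∂[p,q,r] = [q,r] − [p,r] + [p,q]. For instance
  ∂[v_1,v_2,v_4] = [v_2,v_4] − [v_1,v_4] + [v_1,v_2],
  ∂[v_2,v_3,v_4] = [v_3,v_4] − [v_2,v_4] + [v_2,v_3].
The 9×6 boundary matrix has rank 5 and Smith normal form diag(1,1,1,1,1).

Computing H_k = (kernel of ∂_k) / (image of ∂_{k+1}):

  H_0: rank C_0 − rank ∂_1 = 5 − 4 = 1, and the invariant factors of ∂_1 are all 1, so H_0 ≅ Z.
  H_1: rank ker ∂_1 − rank ∂_2 = (9 − 4) − 5 = 0, and the invariant factors of ∂_2 are all 1, so H_1 ≅ 0.
  H_2: rank ker ∂_2 − rank ∂_3 = (6 − 5) − 0 = 1, and there is no ∂_3, so H_2 ≅ Z.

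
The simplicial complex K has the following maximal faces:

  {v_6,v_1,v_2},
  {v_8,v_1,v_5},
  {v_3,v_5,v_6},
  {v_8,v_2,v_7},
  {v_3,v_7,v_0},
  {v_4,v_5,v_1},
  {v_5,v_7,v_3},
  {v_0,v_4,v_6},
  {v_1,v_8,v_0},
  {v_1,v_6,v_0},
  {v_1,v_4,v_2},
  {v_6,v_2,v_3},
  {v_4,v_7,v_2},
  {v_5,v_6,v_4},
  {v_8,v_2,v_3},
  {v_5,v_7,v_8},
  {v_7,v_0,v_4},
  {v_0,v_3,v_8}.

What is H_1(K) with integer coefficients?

Fix the vertex order v_0 < v_1 < v_2 < v_3 < v_4 < v_5 < v_6 < v_7 < v_8 and write every simplex with vertices in increasing order. Then dim K = 2 and the simplices of K are:

  0-simplices (9): [v_0], [v_1], [v_2], [v_3], [v_4], [v_5], [v_6], [v_7], [v_8]
  1-simplices (27): (27 of them)
  2-simplices (18): (18 of them)

so the chain groups are C_0 ≅ Z^9, C_1 ≅ Z^27, C_2 ≅ Z^18.

The boundary map ∂_1: C_1 → C_0 is given by ∂[p,q] = [q] − [p].
This gives a 9×27 integer matrix of rank 8; reducing to Smith normal form yields diagonal entries (1,1,1,1,1,1,1,1).

The boundary map ∂_2: C_2 → C_1 maps a triangle to the signed sum of its edges. For instance
  ∂[v_2,v_3,v_6] = [v_3,v_6] − [v_2,v_6] + [v_2,v_3],
  ∂[v_3,v_5,v_7] = [v_5,v_7] − [v_3,v_7] + [v_3,v_5].
This gives a 27×18 integer matrix of rank 18; reducing to Smith normal form yields diagonal entries (1,1,1,1,1,1,1,1,1,1,1,1,1,1,1,1,1,2).

Reading off H_k = ker ∂_k / im ∂_{k+1}:

  H_1: rank ker ∂_1 − rank ∂_2 = (27 − 8) − 18 = 1, and ∂_2 has invariant factor 2 > 1, so H_1 = Z × Z/2.

H_1 ≅ Z × Z/2.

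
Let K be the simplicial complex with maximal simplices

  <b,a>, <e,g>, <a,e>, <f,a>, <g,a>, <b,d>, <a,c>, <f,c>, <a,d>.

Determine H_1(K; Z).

H_1 = Z^3.

Fix the vertex order a < b < c < d < e < f < g and write every simplex with vertices in increasing order. Then dim K = 1 and the simplices of K are:

  0-simplices (7): a, b, c, d, e, f, g
  1-simplices (9): ab, ac, ad, ae, af, ag, bd, cf, eg

Hence C_0 ≅ Z^7, C_1 ≅ Z^9.

Boundary ∂_1: C_1 → C_0 is given by ∂[p,q] = [q] − [p]. For instance
  ∂ag = g − a.
This gives a 7×9 integer matrix of rank 6; reducing to Smith normal form yields diagonal entries (1,1,1,1,1,1).

From H_k ≅ ker(∂_k) / im(∂_{k+1}) we obtain:

  H_1: rank ker ∂_1 − rank ∂_2 = (9 − 6) − 0 = 3, and there is no ∂_2, so H_1 = Z^3.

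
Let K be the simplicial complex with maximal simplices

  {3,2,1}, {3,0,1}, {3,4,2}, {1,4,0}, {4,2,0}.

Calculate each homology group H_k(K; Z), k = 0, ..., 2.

Fix the vertex order 0 < 1 < 2 < 3 < 4 and write every simplex with vertices in increasing order. Then dim K = 2 and the simplices of K are:

  0-simplices (5): [0], [1], [2], [3], [4]
  1-simplices (10): [0,1], [0,2], [0,3], [0,4], [1,2], [1,3], [1,4], [2,3], [2,4], [3,4]
  2-simplices (5): [0,1,3], [0,1,4], [0,2,4], [1,2,3], [2,3,4]

Hence C_0 ≅ Z^5, C_1 ≅ Z^10, C_2 ≅ Z^5.

The boundary map ∂_1: C_1 → C_0 is given by ∂[p,q] = [q] − [p]. For instance
  ∂[0,2] = [2] − [0].
This gives a 5×10 integer matrix of rank 4; reducing to Smith normal form yields diagonal entries (1,1,1,1).

The boundary map ∂_2: C_2 → C_1 acts by ∂[p,q,r] = [q,r] − [p,r] + [p,q]. For instance
  ∂[0,2,4] = [2,4] − [0,4] + [0,2],
  ∂[0,1,3] = [1,3] − [0,3] + [0,1].
This gives a 10×5 integer matrix of rank 5; reducing to Smith normal form yields diagonal entries (1,1,1,1,1).

From H_k ≅ ker(∂_k) / im(∂_{k+1}) we obtain:

  H_0: rank C_0 − rank ∂_1 = 5 − 4 = 1, and the invariant factors of ∂_1 are all 1, so H_0 ≅ Z.
  H_1: rank ker ∂_1 − rank ∂_2 = (10 − 4) − 5 = 1, and the invariant factors of ∂_2 are all 1, so H_1 ≅ Z.
  H_2: rank ker ∂_2 − rank ∂_3 = (5 − 5) − 0 = 0, and there is no ∂_3, so H_2 ≅ 0.

(K is a triangulation of the Möbius band.)

H_0 ≅ Z,  H_1 ≅ Z,  H_2 = 0.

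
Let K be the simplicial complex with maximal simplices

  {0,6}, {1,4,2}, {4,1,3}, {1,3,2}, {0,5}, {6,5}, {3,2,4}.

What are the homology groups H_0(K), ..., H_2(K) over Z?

We work with the vertex ordering 0 < 1 < 2 < 3 < 4 < 5 < 6. The simplices of K, each written with vertices in increasing order, are:

  0-simplices (7): [0], [1], [2], [3], [4], [5], [6]
  1-simplices (9): [0,5], [0,6], [1,2], [1,3], [1,4], [2,3], [2,4], [3,4], [5,6]
  2-simplices (4): [1,2,3], [1,2,4], [1,3,4], [2,3,4]

giving chain groups C_0 ≅ Z^7, C_1 ≅ Z^9, C_2 ≅ Z^4.

∂_1: C_1 → C_0 maps an edge to its endpoints' difference, ∂[p,q] = q − p. For instance
  ∂[0,5] = [5] − [0].
This gives a 7×9 integer matrix of rank 5; reducing to Smith normal form yields diagonal entries (1,1,1,1,1).

The boundary map ∂_2: C_2 → C_1 maps a triangle to the signed sum of its edges. For instance
  ∂[1,2,3] = [2,3] − [1,3] + [1,2],
  ∂[1,2,4] = [2,4] − [1,4] + [1,2].
This gives a 9×4 integer matrix of rank 3; reducing to Smith normal form yields diagonal entries (1,1,1).

Reading off H_k = ker ∂_k / im ∂_{k+1}:

  H_0: rank C_0 − rank ∂_1 = 7 − 5 = 2, and the invariant factors of ∂_1 are all 1, so H_0 ≅ Z^2.
  H_1: rank ker ∂_1 − rank ∂_2 = (9 − 5) − 3 = 1, and the invariant factors of ∂_2 are all 1, so H_1 ≅ Z.
  H_2: rank ker ∂_2 − rank ∂_3 = (4 − 3) − 0 = 1, and there is no ∂_3, so H_2 ≅ Z.

(K is a triangulation of the disjoint union of the 2-sphere S^2 and the circle S^1.)

H_0 = Z^2,  H_1 = Z,  H_2 = Z.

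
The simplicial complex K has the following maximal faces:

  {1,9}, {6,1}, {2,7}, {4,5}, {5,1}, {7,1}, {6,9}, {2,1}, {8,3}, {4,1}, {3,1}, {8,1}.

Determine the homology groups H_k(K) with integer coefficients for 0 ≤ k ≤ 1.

H_0 = Z,  H_1 = Z^4.

K has 9 vertices, 12 edges.
rank ∂_0 = 0, rank ∂_1 = 8 ⇒ b_0 = 9 − 0 − 8 = 1; all invariant factors of ∂_1 are 1 so no torsion. So H_0 ≅ Z.
rank ∂_1 = 8, rank ∂_2 = 0 ⇒ b_1 = 12 − 8 − 0 = 4. So H_1 ≅ Z^4.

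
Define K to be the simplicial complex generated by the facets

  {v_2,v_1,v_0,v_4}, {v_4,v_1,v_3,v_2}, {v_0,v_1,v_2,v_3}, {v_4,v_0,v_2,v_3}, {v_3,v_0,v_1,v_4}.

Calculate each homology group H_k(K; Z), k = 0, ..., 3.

Order the vertices as v_0 < v_1 < v_2 < v_3 < v_4. Listing each simplex with vertices in this order, K has dimension 3 with simplices:

  0-simplices (5): [v_0], [v_1], [v_2], [v_3], [v_4]
  1-simplices (10): [v_0,v_1], [v_0,v_2], [v_0,v_3], [v_0,v_4], [v_1,v_2], [v_1,v_3], [v_1,v_4], [v_2,v_3], [v_2,v_4], [v_3,v_4]
  2-simplices (10): [v_0,v_1,v_2], [v_0,v_1,v_3], [v_0,v_1,v_4], [v_0,v_2,v_3], [v_0,v_2,v_4], [v_0,v_3,v_4], [v_1,v_2,v_3], [v_1,v_2,v_4], [v_1,v_3,v_4], [v_2,v_3,v_4]
  3-simplices (5): [v_0,v_1,v_2,v_3], [v_0,v_1,v_2,v_4], [v_0,v_1,v_3,v_4], [v_0,v_2,v_3,v_4], [v_1,v_2,v_3,v_4]

Hence C_0 ≅ Z^5, C_1 ≅ Z^10, C_2 ≅ Z^10, C_3 ≅ Z^5.

∂_1: C_1 → C_0 sends each edge [p,q] (with p < q) to q − p. For instance
  ∂[v_0,v_4] = [v_4] − [v_0].
The resulting 5×10 matrix has rank 4, and its Smith normal form has invariant factors (1,1,1,1).

Boundary ∂_2: C_2 → C_1 acts by ∂[p,q,r] = [q,r] − [p,r] + [p,q]. For instance
  ∂[v_0,v_1,v_3] = [v_1,v_3] − [v_0,v_3] + [v_0,v_1],
  ∂[v_0,v_1,v_4] = [v_1,v_4] − [v_0,v_4] + [v_0,v_1].
The 10×10 boundary matrix has rank 6 and Smith normal form diag(1,1,1,1,1,1).

The boundary map ∂_3: C_3 → C_2 sends each 3-simplex σ to the alternating sum Σ_i (−1)^i (σ with its i-th vertex removed). For instance
  ∂[v_1,v_2,v_3,v_4] = [v_2,v_3,v_4] − [v_1,v_3,v_4] + [v_1,v_2,v_4] − [v_1,v_2,v_3],
  ∂[v_0,v_1,v_2,v_3] = [v_1,v_2,v_3] − [v_0,v_2,v_3] + [v_0,v_1,v_3] − [v_0,v_1,v_2].
As a 10×5 matrix over Z this has rank 4, with invariant factors (1,1,1,1).

Reading off H_k = ker ∂_k / im ∂_{k+1}:

  H_0: rank C_0 − rank ∂_1 = 5 − 4 = 1, and the invariant factors of ∂_1 are all 1, so H_0 ≅ Z.
  H_1: rank ker ∂_1 − rank ∂_2 = (10 − 4) − 6 = 0, and the invariant factors of ∂_2 are all 1, so H_1 ≅ 0.
  H_2: rank ker ∂_2 − rank ∂_3 = (10 − 6) − 4 = 0, and the invariant factors of ∂_3 are all 1, so H_2 ≅ 0.
  H_3: rank ker ∂_3 − rank ∂_4 = (5 − 4) − 0 = 1, and there is no ∂_4, so H_3 ≅ Z.

H_0 ≅ Z,  H_1 = 0,  H_2 = 0,  H_3 ≅ Z.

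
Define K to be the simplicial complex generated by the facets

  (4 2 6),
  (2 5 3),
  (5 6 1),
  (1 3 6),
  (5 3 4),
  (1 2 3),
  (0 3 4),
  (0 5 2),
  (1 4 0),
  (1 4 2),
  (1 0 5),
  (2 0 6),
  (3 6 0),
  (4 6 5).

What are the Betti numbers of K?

Take the total order 0 < 1 < 2 < 3 < 4 < 5 < 6 on the vertex set. Then K (dimension 2) consists of the simplices:

  0-simplices (7): [0], [1], [2], [3], [4], [5], [6]
  1-simplices (21): [0,1], [0,2], [0,3], [0,4], [0,5], [0,6], [1,2], [1,3], [1,4], [1,5], [1,6], [2,3], [2,4], [2,5], [2,6], [3,4], [3,5], [3,6], [4,5], [4,6], [5,6]
  2-simplices (14): [0,1,4], [0,1,5], [0,2,5], [0,2,6], [0,3,4], [0,3,6], [1,2,3], [1,2,4], [1,3,6], [1,5,6], [2,3,5], [2,4,6], [3,4,5], [4,5,6]

so the chain groups are C_0 ≅ Z^7, C_1 ≅ Z^21, C_2 ≅ Z^14.

The boundary map ∂_1: C_1 → C_0 is given by ∂[p,q] = [q] − [p].
The 7×21 boundary matrix has rank 6 and Smith normal form diag(1,1,1,1,1,1).

∂_2: C_2 → C_1 maps a triangle to the signed sum of its edges. For instance
  ∂[2,3,5] = [3,5] − [2,5] + [2,3],
  ∂[1,5,6] = [5,6] − [1,6] + [1,5].
As a 21×14 matrix over Z this has rank 13, with invariant factors (1,1,1,1,1,1,1,1,1,1,1,1,1).

Reading off H_k = ker ∂_k / im ∂_{k+1}:

  H_0: rank C_0 − rank ∂_1 = 7 − 6 = 1, and the invariant factors of ∂_1 are all 1, so H_0 = Z.
  H_1: rank ker ∂_1 − rank ∂_2 = (21 − 6) − 13 = 2, and the invariant factors of ∂_2 are all 1, so H_1 = Z^2.
  H_2: rank ker ∂_2 − rank ∂_3 = (14 − 13) − 0 = 1, and there is no ∂_3, so H_2 = Z.

(K is a triangulation of the torus T^2.)

Hence the Betti numbers are b_0 = 1, b_1 = 2, b_2 = 1.

b_0 = 1, b_1 = 2, b_2 = 1.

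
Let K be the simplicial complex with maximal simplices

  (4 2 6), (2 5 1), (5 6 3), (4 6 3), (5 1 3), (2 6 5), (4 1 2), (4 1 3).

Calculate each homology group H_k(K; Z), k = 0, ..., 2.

H_0 ≅ Z,  H_1 = 0,  H_2 ≅ Z.

Fix the vertex order 1 < 2 < 3 < 4 < 5 < 6 and write every simplex with vertices in increasing order. Then dim K = 2 and the simplices of K are:

  0-simplices (6): [1], [2], [3], [4], [5], [6]
  1-simplices (12): [1,2], [1,3], [1,4], [1,5], [2,4], [2,5], [2,6], [3,4], [3,5], [3,6], [4,6], [5,6]
  2-simplices (8): [1,2,4], [1,2,5], [1,3,4], [1,3,5], [2,4,6], [2,5,6], [3,4,6], [3,5,6]

giving chain groups C_0 ≅ Z^6, C_1 ≅ Z^12, C_2 ≅ Z^8.

Boundary ∂_1: C_1 → C_0 maps an edge to its endpoints' difference, ∂[p,q] = q − p.
The 6×12 boundary matrix has rank 5 and Smith normal form diag(1,1,1,1,1).

The boundary map ∂_2: C_2 → C_1 sends each 2-simplex [p,q,r] to [q,r] − [p,r] + [p,q]. For instance
  ∂[3,4,6] = [4,6] − [3,6] + [3,4],
  ∂[1,2,4] = [2,4] − [1,4] + [1,2].
The 12×8 boundary matrix has rank 7 and Smith normal form diag(1,1,1,1,1,1,1).

Reading off H_k = ker ∂_k / im ∂_{k+1}:

  H_0: rank C_0 − rank ∂_1 = 6 − 5 = 1, and the invariant factors of ∂_1 are all 1, so H_0 ≅ Z.
  H_1: rank ker ∂_1 − rank ∂_2 = (12 − 5) − 7 = 0, and the invariant factors of ∂_2 are all 1, so H_1 ≅ 0.
  H_2: rank ker ∂_2 − rank ∂_3 = (8 − 7) − 0 = 1, and there is no ∂_3, so H_2 ≅ Z.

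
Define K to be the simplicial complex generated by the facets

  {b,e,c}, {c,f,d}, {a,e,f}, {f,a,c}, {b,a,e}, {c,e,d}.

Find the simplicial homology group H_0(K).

H_0 ≅ Z.

Take the total order a < b < c < d < e < f on the vertex set. Then K (dimension 2) consists of the simplices:

  0-simplices (6): a, b, c, d, e, f
  1-simplices (12): ab, ac, ae, af, bc, be, cd, ce, cf, de, df, ef
  2-simplices (6): abe, acf, aef, bce, cde, cdf

giving chain groups C_0 ≅ Z^6, C_1 ≅ Z^12, C_2 ≅ Z^6.

∂_1: C_1 → C_0 sends each edge [p,q] (with p < q) to q − p. For instance
  ∂bc = c − b.
This gives a 6×12 integer matrix of rank 5; reducing to Smith normal form yields diagonal entries (1,1,1,1,1).

∂_2: C_2 → C_1 acts by ∂[p,q,r] = [q,r] − [p,r] + [p,q]. For instance
  ∂cdf = df − cf + cd,
  ∂abe = be − ae + ab.
This gives a 12×6 integer matrix of rank 6; reducing to Smith normal form yields diagonal entries (1,1,1,1,1,1).

Now H_k = ker ∂_k / im ∂_{k+1}, so:

  H_0: rank C_0 − rank ∂_1 = 6 − 5 = 1, and the invariant factors of ∂_1 are all 1, so H_0 ≅ Z.

(K is a triangulation of the cylinder S^1 x I.)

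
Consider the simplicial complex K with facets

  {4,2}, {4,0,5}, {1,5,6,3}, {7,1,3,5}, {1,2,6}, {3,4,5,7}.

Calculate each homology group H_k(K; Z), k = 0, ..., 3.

Fix the vertex order 0 < 1 < 2 < 3 < 4 < 5 < 6 < 7 and write every simplex with vertices in increasing order. Then dim K = 3 and the simplices of K are:

  0-simplices (8): [0], [1], [2], [3], [4], [5], [6], [7]
  1-simplices (17): [0,4], [0,5], [1,2], [1,3], [1,5], [1,6], [1,7], [2,4], [2,6], [3,4], [3,5], [3,6], [3,7], [4,5], [4,7], [5,6], [5,7]
  2-simplices (12): [0,4,5], [1,2,6], [1,3,5], [1,3,6], [1,3,7], [1,5,6], [1,5,7], [3,4,5], [3,4,7], [3,5,6], [3,5,7], [4,5,7]
  3-simplices (3): [1,3,5,6], [1,3,5,7], [3,4,5,7]

Hence C_0 ≅ Z^8, C_1 ≅ Z^17, C_2 ≅ Z^12, C_3 ≅ Z^3.

∂_1: C_1 → C_0 sends each edge [p,q] (with p < q) to q − p.
The resulting 8×17 matrix has rank 7, and its Smith normal form has invariant factors (1,1,1,1,1,1,1).

Boundary ∂_2: C_2 → C_1 acts by ∂[p,q,r] = [q,r] − [p,r] + [p,q]. For instance
  ∂[1,3,6] = [3,6] − [1,6] + [1,3],
  ∂[1,2,6] = [2,6] − [1,6] + [1,2].
The 17×12 boundary matrix has rank 9 and Smith normal form diag(1,1,1,1,1,1,1,1,1).

The boundary map ∂_3: C_3 → C_2 sends each 3-simplex σ to the alternating sum Σ_i (−1)^i (σ with its i-th vertex removed). For instance
  ∂[1,3,5,6] = [3,5,6] − [1,5,6] + [1,3,6] − [1,3,5],
  ∂[1,3,5,7] = [3,5,7] − [1,5,7] + [1,3,7] − [1,3,5].
As a 12×3 matrix over Z this has rank 3, with invariant factors (1,1,1).

Computing H_k = (kernel of ∂_k) / (image of ∂_{k+1}):

  H_0: rank C_0 − rank ∂_1 = 8 − 7 = 1, and the invariant factors of ∂_1 are all 1, so H_0 ≅ Z.
  H_1: rank ker ∂_1 − rank ∂_2 = (17 − 7) − 9 = 1, and the invariant factors of ∂_2 are all 1, so H_1 ≅ Z.
  H_2: rank ker ∂_2 − rank ∂_3 = (12 − 9) − 3 = 0, and the invariant factors of ∂_3 are all 1, so H_2 ≅ 0.
  H_3: rank ker ∂_3 − rank ∂_4 = (3 − 3) − 0 = 0, and there is no ∂_4, so H_3 ≅ 0.

H_0 ≅ Z,  H_1 ≅ Z,  H_2 = 0,  H_3 = 0.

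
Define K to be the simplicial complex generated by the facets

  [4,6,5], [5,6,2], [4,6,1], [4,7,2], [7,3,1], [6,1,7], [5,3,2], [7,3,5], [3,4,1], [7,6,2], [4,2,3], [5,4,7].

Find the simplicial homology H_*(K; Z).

Take the total order 1 < 2 < 3 < 4 < 5 < 6 < 7 on the vertex set. Then K (dimension 2) consists of the simplices:

  0-simplices (7): [1], [2], [3], [4], [5], [6], [7]
  1-simplices (18): [1,3], [1,4], [1,6], [1,7], [2,3], [2,4], [2,5], [2,6], [2,7], [3,4], [3,5], [3,7], [4,5], [4,6], [4,7], [5,6], [5,7], [6,7]
  2-simplices (12): [1,3,4], [1,3,7], [1,4,6], [1,6,7], [2,3,4], [2,3,5], [2,4,7], [2,5,6], [2,6,7], [3,5,7], [4,5,6], [4,5,7]

so the chain groups are C_0 ≅ Z^7, C_1 ≅ Z^18, C_2 ≅ Z^12.

∂_1: C_1 → C_0 sends each edge [p,q] (with p < q) to q − p. For instance
  ∂[2,7] = [7] − [2].
As a 7×18 matrix over Z this has rank 6, with invariant factors (1,1,1,1,1,1).

∂_2: C_2 → C_1 sends each 2-simplex [p,q,r] to [q,r] − [p,r] + [p,q]. For instance
  ∂[1,6,7] = [6,7] − [1,7] + [1,6],
  ∂[1,3,7] = [3,7] − [1,7] + [1,3].
This gives a 18×12 integer matrix of rank 12; reducing to Smith normal form yields diagonal entries (1,1,1,1,1,1,1,1,1,1,1,2).

Computing H_k = (kernel of ∂_k) / (image of ∂_{k+1}):

  H_0: rank C_0 − rank ∂_1 = 7 − 6 = 1, and the invariant factors of ∂_1 are all 1, so H_0 = Z.
  H_1: rank ker ∂_1 − rank ∂_2 = (18 − 6) − 12 = 0, and ∂_2 has invariant factor 2 > 1, so H_1 = Z/2.
  H_2: rank ker ∂_2 − rank ∂_3 = (12 − 12) − 0 = 0, and there is no ∂_3, so H_2 = 0.

As a check, the Euler characteristic is 7 − 18 + 12 = 1, which agrees with 1 − 0 + 0 = 1.
(K is a triangulation of the real projective plane RP^2.)

H_0 = Z,  H_1 = Z/2,  H_2 = 0.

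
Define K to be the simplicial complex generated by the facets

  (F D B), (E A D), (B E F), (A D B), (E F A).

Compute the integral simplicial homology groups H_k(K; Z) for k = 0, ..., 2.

Fix the vertex order A < B < D < E < F and write every simplex with vertices in increasing order. Then dim K = 2 and the simplices of K are:

  0-simplices (5): A, B, D, E, F
  1-simplices (10): AB, AD, AE, AF, BD, BE, BF, DE, DF, EF
  2-simplices (5): ABD, ADE, AEF, BDF, BEF

Hence C_0 ≅ Z^5, C_1 ≅ Z^10, C_2 ≅ Z^5.

Boundary ∂_1: C_1 → C_0 maps an edge to its endpoints' difference, ∂[p,q] = q − p. For instance
  ∂BF = F − B.
As a 5×10 matrix over Z this has rank 4, with invariant factors (1,1,1,1).

∂_2: C_2 → C_1 maps a triangle to the signed sum of its edges. For instance
  ∂ABD = BD − AD + AB,
  ∂ADE = DE − AE + AD.
The 10×5 boundary matrix has rank 5 and Smith normal form diag(1,1,1,1,1).

Now H_k = ker ∂_k / im ∂_{k+1}, so:

  H_0: rank C_0 − rank ∂_1 = 5 − 4 = 1, and the invariant factors of ∂_1 are all 1, so H_0 ≅ Z.
  H_1: rank ker ∂_1 − rank ∂_2 = (10 − 4) − 5 = 1, and the invariant factors of ∂_2 are all 1, so H_1 ≅ Z.
  H_2: rank ker ∂_2 − rank ∂_3 = (5 − 5) − 0 = 0, and there is no ∂_3, so H_2 ≅ 0.

As a check, the Euler characteristic is 5 − 10 + 5 = 0, which agrees with 1 − 1 + 0 = 0.

H_0 = Z,  H_1 = Z,  H_2 = 0.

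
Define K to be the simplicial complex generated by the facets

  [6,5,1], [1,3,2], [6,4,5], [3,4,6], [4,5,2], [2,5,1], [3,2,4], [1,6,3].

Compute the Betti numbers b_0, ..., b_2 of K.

Take the total order 1 < 2 < 3 < 4 < 5 < 6 on the vertex set. Then K (dimension 2) consists of the simplices:

  0-simplices (6): [1], [2], [3], [4], [5], [6]
  1-simplices (12): [1,2], [1,3], [1,5], [1,6], [2,3], [2,4], [2,5], [3,4], [3,6], [4,5], [4,6], [5,6]
  2-simplices (8): [1,2,3], [1,2,5], [1,3,6], [1,5,6], [2,3,4], [2,4,5], [3,4,6], [4,5,6]

giving chain groups C_0 ≅ Z^6, C_1 ≅ Z^12, C_2 ≅ Z^8.

∂_1: C_1 → C_0 maps an edge to its endpoints' difference, ∂[p,q] = q − p.
This gives a 6×12 integer matrix of rank 5; reducing to Smith normal form yields diagonal entries (1,1,1,1,1).

The boundary map ∂_2: C_2 → C_1 acts by ∂[p,q,r] = [q,r] − [p,r] + [p,q]. For instance
  ∂[4,5,6] = [5,6] − [4,6] + [4,5],
  ∂[1,2,5] = [2,5] − [1,5] + [1,2].
The 12×8 boundary matrix has rank 7 and Smith normal form diag(1,1,1,1,1,1,1).

Reading off H_k = ker ∂_k / im ∂_{k+1}:

  H_0: rank C_0 − rank ∂_1 = 6 − 5 = 1, and the invariant factors of ∂_1 are all 1, so H_0 ≅ Z.
  H_1: rank ker ∂_1 − rank ∂_2 = (12 − 5) − 7 = 0, and the invariant factors of ∂_2 are all 1, so H_1 ≅ 0.
  H_2: rank ker ∂_2 − rank ∂_3 = (8 − 7) − 0 = 1, and there is no ∂_3, so H_2 ≅ Z.

As a check, the Euler characteristic is 6 − 12 + 8 = 2, which agrees with 1 − 0 + 1 = 2.
(K is a triangulation of the 2-sphere S^2.)

Hence the Betti numbers are b_0 = 1, b_1 = 0, b_2 = 1.

b_0 = 1, b_1 = 0, b_2 = 1.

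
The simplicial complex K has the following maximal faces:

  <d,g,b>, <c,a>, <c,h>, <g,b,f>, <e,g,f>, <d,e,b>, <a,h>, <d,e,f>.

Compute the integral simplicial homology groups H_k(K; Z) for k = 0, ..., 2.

We work with the vertex ordering a < b < c < d < e < f < g < h. The simplices of K, each written with vertices in increasing order, are:

  0-simplices (8): a, b, c, d, e, f, g, h
  1-simplices (13): ac, ah, bd, be, bf, bg, ch, de, df, dg, ef, eg, fg
  2-simplices (5): bde, bdg, bfg, def, efg

so the chain groups are C_0 ≅ Z^8, C_1 ≅ Z^13, C_2 ≅ Z^5.

∂_1: C_1 → C_0 sends each edge [p,q] (with p < q) to q − p.
This gives a 8×13 integer matrix of rank 6; reducing to Smith normal form yields diagonal entries (1,1,1,1,1,1).

Boundary ∂_2: C_2 → C_1 sends each 2-simplex [p,q,r] to [q,r] − [p,r] + [p,q]. For instance
  ∂bde = de − be + bd,
  ∂def = ef − df + de.
As a 13×5 matrix over Z this has rank 5, with invariant factors (1,1,1,1,1).

Computing H_k = (kernel of ∂_k) / (image of ∂_{k+1}):

  H_0: rank C_0 − rank ∂_1 = 8 − 6 = 2, and the invariant factors of ∂_1 are all 1, so H_0 ≅ Z^2.
  H_1: rank ker ∂_1 − rank ∂_2 = (13 − 6) − 5 = 2, and the invariant factors of ∂_2 are all 1, so H_1 ≅ Z^2.
  H_2: rank ker ∂_2 − rank ∂_3 = (5 − 5) − 0 = 0, and there is no ∂_3, so H_2 ≅ 0.

As a check, the Euler characteristic is 8 − 13 + 5 = 0, which agrees with 2 − 2 + 0 = 0.

H_0 ≅ Z^2,  H_1 ≅ Z^2,  H_2 = 0.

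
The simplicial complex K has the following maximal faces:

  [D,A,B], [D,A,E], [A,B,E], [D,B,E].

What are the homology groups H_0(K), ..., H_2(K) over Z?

H_0 = Z,  H_1 = 0,  H_2 = Z.

Take the total order A < B < D < E on the vertex set. Then K (dimension 2) consists of the simplices:

  0-simplices (4): A, B, D, E
  1-simplices (6): AB, AD, AE, BD, BE, DE
  2-simplices (4): ABD, ABE, ADE, BDE

giving chain groups C_0 ≅ Z^4, C_1 ≅ Z^6, C_2 ≅ Z^4.

The boundary map ∂_1: C_1 → C_0 maps an edge to its endpoints' difference, ∂[p,q] = q − p.
The 4×6 boundary matrix has rank 3 and Smith normal form diag(1,1,1).

∂_2: C_2 → C_1 maps a triangle to the signed sum of its edges. For instance
  ∂ADE = DE − AE + AD,
  ∂BDE = DE − BE + BD.
This gives a 6×4 integer matrix of rank 3; reducing to Smith normal form yields diagonal entries (1,1,1).

Computing H_k = (kernel of ∂_k) / (image of ∂_{k+1}):

  H_0: rank C_0 − rank ∂_1 = 4 − 3 = 1, and the invariant factors of ∂_1 are all 1, so H_0 = Z.
  H_1: rank ker ∂_1 − rank ∂_2 = (6 − 3) − 3 = 0, and the invariant factors of ∂_2 are all 1, so H_1 = 0.
  H_2: rank ker ∂_2 − rank ∂_3 = (4 − 3) − 0 = 1, and there is no ∂_3, so H_2 = Z.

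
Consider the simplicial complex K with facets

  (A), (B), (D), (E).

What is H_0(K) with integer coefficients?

H_0 ≅ Z^4.

We work with the vertex ordering A < B < D < E. The simplices of K, each written with vertices in increasing order, are:

  0-simplices (4): A, B, D, E

Hence C_0 ≅ Z^4.

From H_k ≅ ker(∂_k) / im(∂_{k+1}) we obtain:

  H_0: rank C_0 − rank ∂_1 = 4 − 0 = 4, and there is no ∂_1, so H_0 ≅ Z^4.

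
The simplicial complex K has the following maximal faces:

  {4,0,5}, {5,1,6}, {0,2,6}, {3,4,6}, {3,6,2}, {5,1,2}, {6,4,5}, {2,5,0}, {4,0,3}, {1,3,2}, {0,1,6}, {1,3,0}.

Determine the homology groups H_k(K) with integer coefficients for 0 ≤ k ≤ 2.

H_0 ≅ Z,  H_1 ≅ Z/2Z,  H_2 = 0.

Fix the vertex order 0 < 1 < 2 < 3 < 4 < 5 < 6 and write every simplex with vertices in increasing order. Then dim K = 2 and the simplices of K are:

  0-simplices (7): [0], [1], [2], [3], [4], [5], [6]
  1-simplices (18): [0,1], [0,2], [0,3], [0,4], [0,5], [0,6], [1,2], [1,3], [1,5], [1,6], [2,3], [2,5], [2,6], [3,4], [3,6], [4,5], [4,6], [5,6]
  2-simplices (12): [0,1,3], [0,1,6], [0,2,5], [0,2,6], [0,3,4], [0,4,5], [1,2,3], [1,2,5], [1,5,6], [2,3,6], [3,4,6], [4,5,6]

so the chain groups are C_0 ≅ Z^7, C_1 ≅ Z^18, C_2 ≅ Z^12.

Boundary ∂_1: C_1 → C_0 sends each edge [p,q] (with p < q) to q − p. For instance
  ∂[0,6] = [6] − [0].
The resulting 7×18 matrix has rank 6, and its Smith normal form has invariant factors (1,1,1,1,1,1).

The boundary map ∂_2: C_2 → C_1 sends each 2-simplex [p,q,r] to [q,r] − [p,r] + [p,q]. For instance
  ∂[1,2,5] = [2,5] − [1,5] + [1,2],
  ∂[2,3,6] = [3,6] − [2,6] + [2,3].
This gives a 18×12 integer matrix of rank 12; reducing to Smith normal form yields diagonal entries (1,1,1,1,1,1,1,1,1,1,1,2).

Reading off H_k = ker ∂_k / im ∂_{k+1}:

  H_0: rank C_0 − rank ∂_1 = 7 − 6 = 1, and the invariant factors of ∂_1 are all 1, so H_0 ≅ Z.
  H_1: rank ker ∂_1 − rank ∂_2 = (18 − 6) − 12 = 0, and ∂_2 has invariant factor 2 > 1, so H_1 ≅ Z/2Z.
  H_2: rank ker ∂_2 − rank ∂_3 = (12 − 12) − 0 = 0, and there is no ∂_3, so H_2 ≅ 0.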